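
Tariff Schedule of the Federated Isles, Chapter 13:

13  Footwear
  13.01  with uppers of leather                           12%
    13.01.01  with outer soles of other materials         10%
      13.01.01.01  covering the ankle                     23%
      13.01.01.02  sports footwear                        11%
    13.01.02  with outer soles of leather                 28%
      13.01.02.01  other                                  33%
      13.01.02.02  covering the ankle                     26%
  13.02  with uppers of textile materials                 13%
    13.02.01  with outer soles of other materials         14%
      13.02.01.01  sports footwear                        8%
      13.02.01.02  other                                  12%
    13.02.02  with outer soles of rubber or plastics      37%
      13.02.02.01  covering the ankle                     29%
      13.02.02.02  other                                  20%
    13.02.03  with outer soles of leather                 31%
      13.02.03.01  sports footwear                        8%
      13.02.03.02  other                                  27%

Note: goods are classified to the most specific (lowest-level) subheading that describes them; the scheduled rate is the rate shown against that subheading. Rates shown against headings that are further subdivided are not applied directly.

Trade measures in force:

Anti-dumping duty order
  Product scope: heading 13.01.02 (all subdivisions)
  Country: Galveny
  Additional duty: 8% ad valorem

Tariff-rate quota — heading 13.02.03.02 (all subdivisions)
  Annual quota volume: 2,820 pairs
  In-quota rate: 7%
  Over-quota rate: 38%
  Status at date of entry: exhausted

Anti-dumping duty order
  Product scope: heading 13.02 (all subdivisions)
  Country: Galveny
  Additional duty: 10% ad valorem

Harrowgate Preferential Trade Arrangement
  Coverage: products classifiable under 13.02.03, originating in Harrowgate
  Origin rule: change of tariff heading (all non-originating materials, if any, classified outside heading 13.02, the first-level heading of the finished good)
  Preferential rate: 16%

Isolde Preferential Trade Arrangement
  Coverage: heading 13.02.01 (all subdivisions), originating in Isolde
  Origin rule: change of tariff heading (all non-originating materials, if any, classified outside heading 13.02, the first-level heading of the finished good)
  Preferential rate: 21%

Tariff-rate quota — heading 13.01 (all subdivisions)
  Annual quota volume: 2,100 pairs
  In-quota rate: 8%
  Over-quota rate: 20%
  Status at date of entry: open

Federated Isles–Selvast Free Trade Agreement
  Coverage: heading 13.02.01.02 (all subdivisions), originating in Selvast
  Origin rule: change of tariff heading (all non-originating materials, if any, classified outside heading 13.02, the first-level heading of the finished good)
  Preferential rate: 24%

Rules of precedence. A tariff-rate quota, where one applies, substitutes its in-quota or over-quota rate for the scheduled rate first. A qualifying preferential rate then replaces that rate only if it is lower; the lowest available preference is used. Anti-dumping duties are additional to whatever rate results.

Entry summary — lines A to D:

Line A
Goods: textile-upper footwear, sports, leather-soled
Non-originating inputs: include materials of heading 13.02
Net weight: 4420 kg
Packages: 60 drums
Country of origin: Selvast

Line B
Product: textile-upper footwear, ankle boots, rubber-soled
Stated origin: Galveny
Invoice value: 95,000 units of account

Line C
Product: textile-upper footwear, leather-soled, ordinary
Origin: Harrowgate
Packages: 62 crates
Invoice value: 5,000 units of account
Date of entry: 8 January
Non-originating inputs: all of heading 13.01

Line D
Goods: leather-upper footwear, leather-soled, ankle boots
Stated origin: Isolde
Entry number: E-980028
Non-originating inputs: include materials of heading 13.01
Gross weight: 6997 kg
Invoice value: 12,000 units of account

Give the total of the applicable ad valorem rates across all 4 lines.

71%

Line A: textile-upper → 13.02; leather-soled → 13.02.03; sports → 13.02.03.01. Scheduled 8%. Selvast agreement on 13.02.01.02: 13.02.03.01 not covered. → 8%.
Line B: textile-upper → 13.02; rubber-soled → 13.02.02; ankle boots → 13.02.02.01. Scheduled 29%. anti-dumping (Galveny, 13.02): +10%; total 29% + 10% = 39%. → 39%.
Line C: textile-upper → 13.02; leather-soled → 13.02.03; ordinary → 13.02.03.02. Scheduled 27%. quota on 13.02.03.02 exhausted → over-quota 38%; Harrowgate agreement on 13.02.03: CTH met → 16% available; preferential 16%. → 16%.
Line D: leather-upper → 13.01; leather-soled → 13.01.02; ankle boots → 13.01.02.02. Scheduled 26%. quota on 13.01 open → in-quota 8%; Isolde agreement on 13.02.01: 13.01.02.02 not covered. → 8%.
Sum: 8% + 39% + 16% + 8% = 71%.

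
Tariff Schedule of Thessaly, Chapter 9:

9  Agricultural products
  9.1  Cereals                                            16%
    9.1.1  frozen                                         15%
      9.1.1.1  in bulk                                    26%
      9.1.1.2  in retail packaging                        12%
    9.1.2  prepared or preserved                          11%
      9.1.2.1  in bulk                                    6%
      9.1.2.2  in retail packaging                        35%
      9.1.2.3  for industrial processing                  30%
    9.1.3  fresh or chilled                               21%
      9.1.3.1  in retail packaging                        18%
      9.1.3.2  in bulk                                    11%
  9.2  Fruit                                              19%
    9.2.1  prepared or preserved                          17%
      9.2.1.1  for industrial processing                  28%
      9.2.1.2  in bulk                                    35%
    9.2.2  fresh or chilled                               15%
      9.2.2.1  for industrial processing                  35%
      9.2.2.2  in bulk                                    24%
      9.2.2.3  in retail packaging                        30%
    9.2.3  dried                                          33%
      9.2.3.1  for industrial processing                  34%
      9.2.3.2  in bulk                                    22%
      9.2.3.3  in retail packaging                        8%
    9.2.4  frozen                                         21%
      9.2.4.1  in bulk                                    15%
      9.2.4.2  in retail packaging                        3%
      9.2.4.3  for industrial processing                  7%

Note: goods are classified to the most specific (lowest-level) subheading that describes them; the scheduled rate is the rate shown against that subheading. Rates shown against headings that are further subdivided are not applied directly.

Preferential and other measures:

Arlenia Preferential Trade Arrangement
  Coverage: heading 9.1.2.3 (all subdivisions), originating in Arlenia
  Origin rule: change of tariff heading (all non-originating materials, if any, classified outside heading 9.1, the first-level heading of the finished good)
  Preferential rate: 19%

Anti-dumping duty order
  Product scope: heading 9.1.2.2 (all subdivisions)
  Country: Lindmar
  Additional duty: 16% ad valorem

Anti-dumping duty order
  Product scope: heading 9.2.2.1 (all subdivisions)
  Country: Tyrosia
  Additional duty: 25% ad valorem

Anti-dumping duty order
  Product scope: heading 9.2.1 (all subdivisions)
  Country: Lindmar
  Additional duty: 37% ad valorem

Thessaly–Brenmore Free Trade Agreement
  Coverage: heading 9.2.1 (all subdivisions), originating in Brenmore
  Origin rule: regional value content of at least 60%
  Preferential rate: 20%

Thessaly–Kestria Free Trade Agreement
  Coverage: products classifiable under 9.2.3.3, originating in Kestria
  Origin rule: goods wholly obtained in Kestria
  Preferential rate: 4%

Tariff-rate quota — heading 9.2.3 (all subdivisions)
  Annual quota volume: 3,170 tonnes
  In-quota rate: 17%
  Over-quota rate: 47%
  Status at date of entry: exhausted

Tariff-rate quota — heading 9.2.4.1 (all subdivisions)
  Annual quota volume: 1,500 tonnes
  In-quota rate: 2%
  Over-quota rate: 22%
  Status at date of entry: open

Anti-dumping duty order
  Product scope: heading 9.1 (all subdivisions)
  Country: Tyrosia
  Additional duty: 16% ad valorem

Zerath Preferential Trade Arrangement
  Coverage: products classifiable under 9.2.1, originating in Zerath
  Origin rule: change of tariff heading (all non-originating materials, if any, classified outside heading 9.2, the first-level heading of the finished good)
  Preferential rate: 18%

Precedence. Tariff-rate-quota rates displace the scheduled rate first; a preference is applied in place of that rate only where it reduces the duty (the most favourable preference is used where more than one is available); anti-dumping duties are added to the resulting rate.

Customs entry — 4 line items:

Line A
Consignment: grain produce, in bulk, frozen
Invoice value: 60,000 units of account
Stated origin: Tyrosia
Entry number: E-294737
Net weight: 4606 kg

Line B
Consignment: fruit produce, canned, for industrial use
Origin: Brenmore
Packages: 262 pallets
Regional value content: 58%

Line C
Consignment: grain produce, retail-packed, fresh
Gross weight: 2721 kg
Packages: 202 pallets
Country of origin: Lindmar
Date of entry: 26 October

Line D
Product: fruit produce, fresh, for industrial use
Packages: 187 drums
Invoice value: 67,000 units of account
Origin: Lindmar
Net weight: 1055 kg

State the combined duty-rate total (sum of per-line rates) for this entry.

Line A: grain → 9.1; frozen → 9.1.1; in bulk → 9.1.1.1. Scheduled 26%. anti-dumping (Tyrosia, 9.1): +16%; total 26% + 16% = 42%. → 42%.
Line B: fruit → 9.2; canned → 9.2.1; for industrial use → 9.2.1.1. Scheduled 28%. Brenmore agreement on 9.2.1: RVC < 60%. → 28%.
Line C: grain → 9.1; fresh → 9.1.3; retail-packed → 9.1.3.1. Scheduled 18%. No special measure applies. → 18%.
Line D: fruit → 9.2; fresh → 9.2.2; for industrial use → 9.2.2.1. Scheduled 35%. No special measure applies. → 35%.
Sum: 42% + 28% + 18% + 35% = 123%.

123%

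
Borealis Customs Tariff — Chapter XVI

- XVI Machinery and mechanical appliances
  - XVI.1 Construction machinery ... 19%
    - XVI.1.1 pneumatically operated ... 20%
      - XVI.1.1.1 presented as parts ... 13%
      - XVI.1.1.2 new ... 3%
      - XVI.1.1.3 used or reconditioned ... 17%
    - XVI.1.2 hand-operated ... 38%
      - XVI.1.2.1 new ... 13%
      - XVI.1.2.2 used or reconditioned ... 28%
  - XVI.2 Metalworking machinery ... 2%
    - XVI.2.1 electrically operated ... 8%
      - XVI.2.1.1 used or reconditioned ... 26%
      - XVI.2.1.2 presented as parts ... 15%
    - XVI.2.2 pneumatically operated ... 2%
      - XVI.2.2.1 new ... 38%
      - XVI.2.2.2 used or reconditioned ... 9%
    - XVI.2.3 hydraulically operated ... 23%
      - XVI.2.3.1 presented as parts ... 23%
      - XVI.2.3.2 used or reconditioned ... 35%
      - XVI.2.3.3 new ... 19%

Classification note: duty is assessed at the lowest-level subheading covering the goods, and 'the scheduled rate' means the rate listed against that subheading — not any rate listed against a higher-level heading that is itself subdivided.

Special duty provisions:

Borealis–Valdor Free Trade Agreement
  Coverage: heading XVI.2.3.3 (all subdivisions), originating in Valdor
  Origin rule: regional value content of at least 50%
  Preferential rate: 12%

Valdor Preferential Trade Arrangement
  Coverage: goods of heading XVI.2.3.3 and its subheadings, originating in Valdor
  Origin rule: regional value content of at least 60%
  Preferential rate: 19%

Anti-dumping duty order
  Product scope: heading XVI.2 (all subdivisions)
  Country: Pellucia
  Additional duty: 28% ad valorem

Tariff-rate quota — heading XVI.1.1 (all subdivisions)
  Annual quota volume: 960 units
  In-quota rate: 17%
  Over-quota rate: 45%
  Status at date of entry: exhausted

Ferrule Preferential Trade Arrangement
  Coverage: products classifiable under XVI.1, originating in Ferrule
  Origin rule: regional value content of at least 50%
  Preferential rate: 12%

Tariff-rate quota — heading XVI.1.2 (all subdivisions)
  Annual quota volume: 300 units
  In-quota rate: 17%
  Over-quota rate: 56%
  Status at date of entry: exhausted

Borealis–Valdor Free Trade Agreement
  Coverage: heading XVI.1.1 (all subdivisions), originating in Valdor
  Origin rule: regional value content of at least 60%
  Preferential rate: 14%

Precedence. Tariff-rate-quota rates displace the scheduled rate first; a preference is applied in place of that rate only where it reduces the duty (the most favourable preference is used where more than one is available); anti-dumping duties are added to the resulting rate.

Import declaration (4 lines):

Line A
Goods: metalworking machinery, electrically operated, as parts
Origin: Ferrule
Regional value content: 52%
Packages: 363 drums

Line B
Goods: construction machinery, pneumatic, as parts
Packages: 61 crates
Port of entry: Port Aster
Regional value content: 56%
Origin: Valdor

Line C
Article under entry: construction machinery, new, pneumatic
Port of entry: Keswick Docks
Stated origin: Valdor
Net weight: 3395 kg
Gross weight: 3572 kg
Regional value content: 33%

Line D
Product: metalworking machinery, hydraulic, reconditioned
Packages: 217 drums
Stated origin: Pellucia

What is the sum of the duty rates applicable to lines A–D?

168%

Line A: metalworking → XVI.2; electrically operated → XVI.2.1; as parts → XVI.2.1.2. Scheduled 15%. Ferrule agreement on XVI.1: XVI.2.1.2 not covered. → 15%.
Line B: construction → XVI.1; pneumatic → XVI.1.1; as parts → XVI.1.1.1. Scheduled 13%. quota on XVI.1.1 exhausted → over-quota 45%; Valdor agreement on XVI.2.3.3: XVI.1.1.1 not covered; Valdor agreement on XVI.2.3.3: XVI.1.1.1 not covered; Valdor agreement on XVI.1.1: RVC < 60%. → 45%.
Line C: construction → XVI.1; pneumatic → XVI.1.1; new → XVI.1.1.2. Scheduled 3%. quota on XVI.1.1 exhausted → over-quota 45%; Valdor agreement on XVI.2.3.3: XVI.1.1.2 not covered; Valdor agreement on XVI.2.3.3: XVI.1.1.2 not covered; Valdor agreement on XVI.1.1: RVC < 60%. → 45%.
Line D: metalworking → XVI.2; hydraulic → XVI.2.3; reconditioned → XVI.2.3.2. Scheduled 35%. anti-dumping (Pellucia, XVI.2): +28%; total 35% + 28% = 63%. → 63%.
Sum: 15% + 45% + 45% + 63% = 168%.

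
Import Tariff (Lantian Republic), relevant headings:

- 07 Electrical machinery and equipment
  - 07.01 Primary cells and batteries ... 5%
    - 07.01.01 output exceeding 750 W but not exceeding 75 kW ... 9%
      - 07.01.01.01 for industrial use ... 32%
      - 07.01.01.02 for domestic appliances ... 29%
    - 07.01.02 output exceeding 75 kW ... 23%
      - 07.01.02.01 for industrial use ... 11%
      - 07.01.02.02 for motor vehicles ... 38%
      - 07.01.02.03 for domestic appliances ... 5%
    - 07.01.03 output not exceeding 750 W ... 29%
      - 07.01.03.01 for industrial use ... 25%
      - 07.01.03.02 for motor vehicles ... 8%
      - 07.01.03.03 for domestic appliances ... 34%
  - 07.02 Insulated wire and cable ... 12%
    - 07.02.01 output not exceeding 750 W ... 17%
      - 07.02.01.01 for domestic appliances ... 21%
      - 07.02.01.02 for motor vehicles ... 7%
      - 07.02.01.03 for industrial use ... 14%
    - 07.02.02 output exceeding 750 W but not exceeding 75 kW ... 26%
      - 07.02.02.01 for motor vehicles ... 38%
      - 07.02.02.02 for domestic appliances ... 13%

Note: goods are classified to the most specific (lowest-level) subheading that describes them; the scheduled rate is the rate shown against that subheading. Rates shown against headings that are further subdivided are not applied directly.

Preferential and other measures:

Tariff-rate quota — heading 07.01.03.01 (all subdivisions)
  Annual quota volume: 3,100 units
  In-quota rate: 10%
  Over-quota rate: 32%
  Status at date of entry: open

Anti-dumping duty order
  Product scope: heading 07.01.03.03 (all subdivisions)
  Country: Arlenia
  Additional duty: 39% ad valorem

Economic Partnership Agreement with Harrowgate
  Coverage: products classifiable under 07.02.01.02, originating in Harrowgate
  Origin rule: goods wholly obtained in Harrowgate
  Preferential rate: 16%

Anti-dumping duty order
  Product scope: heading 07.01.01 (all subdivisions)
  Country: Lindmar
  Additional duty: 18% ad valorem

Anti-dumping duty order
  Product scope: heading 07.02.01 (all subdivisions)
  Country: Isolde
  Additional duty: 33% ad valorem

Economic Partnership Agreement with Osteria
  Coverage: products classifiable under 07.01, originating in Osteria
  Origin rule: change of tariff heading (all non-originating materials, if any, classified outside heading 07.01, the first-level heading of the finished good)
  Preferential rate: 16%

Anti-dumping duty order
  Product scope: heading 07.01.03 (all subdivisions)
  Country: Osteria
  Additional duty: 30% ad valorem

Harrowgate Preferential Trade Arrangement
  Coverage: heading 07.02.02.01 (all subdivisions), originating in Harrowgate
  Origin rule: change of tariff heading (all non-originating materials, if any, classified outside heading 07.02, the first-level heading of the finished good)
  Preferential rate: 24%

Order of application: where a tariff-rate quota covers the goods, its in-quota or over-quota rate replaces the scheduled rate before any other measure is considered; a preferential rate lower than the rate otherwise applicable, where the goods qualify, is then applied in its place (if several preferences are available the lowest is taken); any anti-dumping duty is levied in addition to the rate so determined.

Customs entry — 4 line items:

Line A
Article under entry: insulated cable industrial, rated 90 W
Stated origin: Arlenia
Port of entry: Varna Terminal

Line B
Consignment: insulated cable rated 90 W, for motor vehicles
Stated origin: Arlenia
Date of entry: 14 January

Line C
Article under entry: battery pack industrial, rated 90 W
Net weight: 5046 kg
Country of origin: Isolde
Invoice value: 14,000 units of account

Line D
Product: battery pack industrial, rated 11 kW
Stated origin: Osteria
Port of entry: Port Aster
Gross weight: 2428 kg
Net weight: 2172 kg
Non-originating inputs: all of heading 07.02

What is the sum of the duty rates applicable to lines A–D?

47%

Line A: insulated cable → 07.02; rated 90 W → 07.02.01; industrial → 07.02.01.03. Scheduled 14%. No special measure applies. → 14%.
Line B: insulated cable → 07.02; rated 90 W → 07.02.01; for motor vehicles → 07.02.01.02. Scheduled 7%. No special measure applies. → 7%.
Line C: battery pack → 07.01; rated 90 W → 07.01.03; industrial → 07.01.03.01. Scheduled 25%. quota on 07.01.03.01 open → in-quota 10%. → 10%.
Line D: battery pack → 07.01; rated 11 kW → 07.01.01; industrial → 07.01.01.01. Scheduled 32%. Osteria agreement on 07.01: CTH met → 16% available; preferential 16%. → 16%.
Sum: 14% + 7% + 10% + 16% = 47%.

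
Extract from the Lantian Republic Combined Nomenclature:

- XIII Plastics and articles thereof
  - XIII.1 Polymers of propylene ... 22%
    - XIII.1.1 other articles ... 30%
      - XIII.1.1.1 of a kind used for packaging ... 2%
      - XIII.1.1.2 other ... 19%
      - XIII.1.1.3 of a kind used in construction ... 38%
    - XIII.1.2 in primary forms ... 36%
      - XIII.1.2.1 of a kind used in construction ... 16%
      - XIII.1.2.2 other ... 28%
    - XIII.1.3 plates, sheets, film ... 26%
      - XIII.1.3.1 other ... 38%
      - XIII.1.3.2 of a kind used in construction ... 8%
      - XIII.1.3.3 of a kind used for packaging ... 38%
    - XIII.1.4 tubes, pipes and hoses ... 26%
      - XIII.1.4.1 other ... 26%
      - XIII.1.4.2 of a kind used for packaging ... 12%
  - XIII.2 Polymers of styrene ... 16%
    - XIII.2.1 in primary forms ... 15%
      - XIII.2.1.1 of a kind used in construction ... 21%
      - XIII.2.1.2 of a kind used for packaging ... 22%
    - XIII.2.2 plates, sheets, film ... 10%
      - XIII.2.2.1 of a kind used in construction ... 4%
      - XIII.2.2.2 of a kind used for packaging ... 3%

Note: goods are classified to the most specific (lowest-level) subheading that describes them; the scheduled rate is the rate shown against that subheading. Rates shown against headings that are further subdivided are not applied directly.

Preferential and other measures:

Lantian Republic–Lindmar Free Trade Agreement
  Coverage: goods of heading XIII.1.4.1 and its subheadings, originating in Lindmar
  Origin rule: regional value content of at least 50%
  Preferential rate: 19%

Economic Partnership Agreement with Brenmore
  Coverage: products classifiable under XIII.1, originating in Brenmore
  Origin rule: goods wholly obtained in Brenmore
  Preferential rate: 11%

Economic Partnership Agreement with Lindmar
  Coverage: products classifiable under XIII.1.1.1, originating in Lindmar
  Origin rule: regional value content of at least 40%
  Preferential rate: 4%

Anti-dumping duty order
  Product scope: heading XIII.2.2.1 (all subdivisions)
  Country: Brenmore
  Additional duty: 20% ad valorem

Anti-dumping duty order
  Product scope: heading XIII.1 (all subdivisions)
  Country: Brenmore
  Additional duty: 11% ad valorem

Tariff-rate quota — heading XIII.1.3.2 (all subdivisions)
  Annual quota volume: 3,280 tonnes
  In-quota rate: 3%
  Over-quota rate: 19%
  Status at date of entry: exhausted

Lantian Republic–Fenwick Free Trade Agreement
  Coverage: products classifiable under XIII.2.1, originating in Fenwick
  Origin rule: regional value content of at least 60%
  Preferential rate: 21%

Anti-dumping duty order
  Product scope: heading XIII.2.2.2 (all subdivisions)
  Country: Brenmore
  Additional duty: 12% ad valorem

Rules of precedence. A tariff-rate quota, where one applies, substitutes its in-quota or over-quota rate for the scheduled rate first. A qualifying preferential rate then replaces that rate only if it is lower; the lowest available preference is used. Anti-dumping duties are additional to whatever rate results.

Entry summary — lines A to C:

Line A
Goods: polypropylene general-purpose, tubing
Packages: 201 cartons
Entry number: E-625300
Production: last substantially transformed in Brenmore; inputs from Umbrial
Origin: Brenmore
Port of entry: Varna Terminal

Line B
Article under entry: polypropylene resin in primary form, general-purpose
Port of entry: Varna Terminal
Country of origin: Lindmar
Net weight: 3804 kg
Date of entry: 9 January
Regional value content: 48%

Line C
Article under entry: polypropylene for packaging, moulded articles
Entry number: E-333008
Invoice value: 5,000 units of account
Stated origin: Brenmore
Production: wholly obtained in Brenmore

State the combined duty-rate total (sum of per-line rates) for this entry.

Line A: polypropylene → XIII.1; tubing → XIII.1.4; general-purpose → XIII.1.4.1. Scheduled 26%. Brenmore agreement on XIII.1: not wholly obtained; anti-dumping (Brenmore, XIII.1): +11%; total 26% + 11% = 37%. → 37%.
Line B: polypropylene → XIII.1; resin in primary form → XIII.1.2; general-purpose → XIII.1.2.2. Scheduled 28%. Lindmar agreement on XIII.1.4.1: XIII.1.2.2 not covered; Lindmar agreement on XIII.1.1.1: XIII.1.2.2 not covered. → 28%.
Line C: polypropylene → XIII.1; moulded articles → XIII.1.1; for packaging → XIII.1.1.1. Scheduled 2%. Brenmore agreement on XIII.1: wholly obtained → 11% available; preference 11% not lower than 2% → no reduction; anti-dumping (Brenmore, XIII.1): +11%; total 2% + 11% = 13%. → 13%.
Sum: 37% + 28% + 13% = 78%.

78%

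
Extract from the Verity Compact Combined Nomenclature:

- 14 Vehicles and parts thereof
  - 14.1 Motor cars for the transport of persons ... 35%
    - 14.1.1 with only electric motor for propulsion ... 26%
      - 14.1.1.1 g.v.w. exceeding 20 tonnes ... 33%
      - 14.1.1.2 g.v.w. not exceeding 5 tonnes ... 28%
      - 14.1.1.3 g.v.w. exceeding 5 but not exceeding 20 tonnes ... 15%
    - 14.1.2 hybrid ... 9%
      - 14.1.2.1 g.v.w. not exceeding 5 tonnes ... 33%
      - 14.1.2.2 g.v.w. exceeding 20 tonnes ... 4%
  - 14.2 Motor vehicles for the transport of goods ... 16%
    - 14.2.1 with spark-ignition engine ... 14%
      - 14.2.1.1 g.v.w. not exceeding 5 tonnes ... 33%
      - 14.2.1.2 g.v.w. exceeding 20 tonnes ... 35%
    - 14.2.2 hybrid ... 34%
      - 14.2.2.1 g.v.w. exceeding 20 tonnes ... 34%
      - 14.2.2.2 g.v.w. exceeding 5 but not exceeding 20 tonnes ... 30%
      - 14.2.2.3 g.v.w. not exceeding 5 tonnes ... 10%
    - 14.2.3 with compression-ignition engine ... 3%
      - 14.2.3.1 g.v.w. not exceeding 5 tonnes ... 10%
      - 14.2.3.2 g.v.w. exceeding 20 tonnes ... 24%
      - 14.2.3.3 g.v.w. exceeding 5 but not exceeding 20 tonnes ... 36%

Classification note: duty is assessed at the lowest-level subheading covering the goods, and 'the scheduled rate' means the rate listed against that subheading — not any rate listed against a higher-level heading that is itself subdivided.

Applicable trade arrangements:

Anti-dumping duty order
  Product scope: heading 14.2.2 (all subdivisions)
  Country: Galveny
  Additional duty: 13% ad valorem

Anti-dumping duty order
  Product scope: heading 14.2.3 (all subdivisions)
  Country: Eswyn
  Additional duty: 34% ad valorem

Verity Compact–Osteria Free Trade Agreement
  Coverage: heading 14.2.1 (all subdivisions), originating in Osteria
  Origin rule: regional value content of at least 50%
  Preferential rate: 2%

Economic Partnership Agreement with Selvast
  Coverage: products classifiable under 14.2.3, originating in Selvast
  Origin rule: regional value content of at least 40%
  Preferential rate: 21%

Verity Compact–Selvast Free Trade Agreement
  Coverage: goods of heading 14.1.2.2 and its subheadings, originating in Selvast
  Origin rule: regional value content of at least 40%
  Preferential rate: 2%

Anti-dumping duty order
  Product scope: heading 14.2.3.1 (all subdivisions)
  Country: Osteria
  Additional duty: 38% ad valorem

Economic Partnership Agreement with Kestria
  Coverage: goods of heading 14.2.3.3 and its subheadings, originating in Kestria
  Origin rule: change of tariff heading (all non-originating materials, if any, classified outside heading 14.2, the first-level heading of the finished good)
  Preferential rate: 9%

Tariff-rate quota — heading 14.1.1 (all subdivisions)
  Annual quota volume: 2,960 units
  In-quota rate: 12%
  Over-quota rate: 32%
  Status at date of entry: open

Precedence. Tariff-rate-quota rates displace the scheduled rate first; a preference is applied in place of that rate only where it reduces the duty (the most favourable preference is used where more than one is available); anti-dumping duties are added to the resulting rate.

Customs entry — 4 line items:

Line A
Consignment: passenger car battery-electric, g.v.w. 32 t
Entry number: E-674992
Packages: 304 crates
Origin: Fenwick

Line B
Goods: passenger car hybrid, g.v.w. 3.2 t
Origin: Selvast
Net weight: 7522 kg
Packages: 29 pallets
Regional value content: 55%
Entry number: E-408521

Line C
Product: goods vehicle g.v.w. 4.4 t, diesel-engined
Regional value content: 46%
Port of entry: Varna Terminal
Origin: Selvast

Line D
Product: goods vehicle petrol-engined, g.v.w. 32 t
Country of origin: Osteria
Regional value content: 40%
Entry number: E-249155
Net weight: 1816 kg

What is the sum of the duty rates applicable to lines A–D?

90%

Line A: passenger car → 14.1; battery-electric → 14.1.1; g.v.w. 32 t → 14.1.1.1. Scheduled 33%. quota on 14.1.1 open → in-quota 12%. → 12%.
Line B: passenger car → 14.1; hybrid → 14.1.2; g.v.w. 3.2 t → 14.1.2.1. Scheduled 33%. Selvast agreement on 14.2.3: 14.1.2.1 not covered; Selvast agreement on 14.1.2.2: 14.1.2.1 not covered. → 33%.
Line C: goods vehicle → 14.2; diesel-engined → 14.2.3; g.v.w. 4.4 t → 14.2.3.1. Scheduled 10%. Selvast agreement on 14.2.3: RVC ≥ 40% → 21% available; Selvast agreement on 14.1.2.2: 14.2.3.1 not covered; preference 21% not lower than 10% → no reduction. → 10%.
Line D: goods vehicle → 14.2; petrol-engined → 14.2.1; g.v.w. 32 t → 14.2.1.2. Scheduled 35%. Osteria agreement on 14.2.1: RVC < 50%. → 35%.
Sum: 12% + 33% + 10% + 35% = 90%.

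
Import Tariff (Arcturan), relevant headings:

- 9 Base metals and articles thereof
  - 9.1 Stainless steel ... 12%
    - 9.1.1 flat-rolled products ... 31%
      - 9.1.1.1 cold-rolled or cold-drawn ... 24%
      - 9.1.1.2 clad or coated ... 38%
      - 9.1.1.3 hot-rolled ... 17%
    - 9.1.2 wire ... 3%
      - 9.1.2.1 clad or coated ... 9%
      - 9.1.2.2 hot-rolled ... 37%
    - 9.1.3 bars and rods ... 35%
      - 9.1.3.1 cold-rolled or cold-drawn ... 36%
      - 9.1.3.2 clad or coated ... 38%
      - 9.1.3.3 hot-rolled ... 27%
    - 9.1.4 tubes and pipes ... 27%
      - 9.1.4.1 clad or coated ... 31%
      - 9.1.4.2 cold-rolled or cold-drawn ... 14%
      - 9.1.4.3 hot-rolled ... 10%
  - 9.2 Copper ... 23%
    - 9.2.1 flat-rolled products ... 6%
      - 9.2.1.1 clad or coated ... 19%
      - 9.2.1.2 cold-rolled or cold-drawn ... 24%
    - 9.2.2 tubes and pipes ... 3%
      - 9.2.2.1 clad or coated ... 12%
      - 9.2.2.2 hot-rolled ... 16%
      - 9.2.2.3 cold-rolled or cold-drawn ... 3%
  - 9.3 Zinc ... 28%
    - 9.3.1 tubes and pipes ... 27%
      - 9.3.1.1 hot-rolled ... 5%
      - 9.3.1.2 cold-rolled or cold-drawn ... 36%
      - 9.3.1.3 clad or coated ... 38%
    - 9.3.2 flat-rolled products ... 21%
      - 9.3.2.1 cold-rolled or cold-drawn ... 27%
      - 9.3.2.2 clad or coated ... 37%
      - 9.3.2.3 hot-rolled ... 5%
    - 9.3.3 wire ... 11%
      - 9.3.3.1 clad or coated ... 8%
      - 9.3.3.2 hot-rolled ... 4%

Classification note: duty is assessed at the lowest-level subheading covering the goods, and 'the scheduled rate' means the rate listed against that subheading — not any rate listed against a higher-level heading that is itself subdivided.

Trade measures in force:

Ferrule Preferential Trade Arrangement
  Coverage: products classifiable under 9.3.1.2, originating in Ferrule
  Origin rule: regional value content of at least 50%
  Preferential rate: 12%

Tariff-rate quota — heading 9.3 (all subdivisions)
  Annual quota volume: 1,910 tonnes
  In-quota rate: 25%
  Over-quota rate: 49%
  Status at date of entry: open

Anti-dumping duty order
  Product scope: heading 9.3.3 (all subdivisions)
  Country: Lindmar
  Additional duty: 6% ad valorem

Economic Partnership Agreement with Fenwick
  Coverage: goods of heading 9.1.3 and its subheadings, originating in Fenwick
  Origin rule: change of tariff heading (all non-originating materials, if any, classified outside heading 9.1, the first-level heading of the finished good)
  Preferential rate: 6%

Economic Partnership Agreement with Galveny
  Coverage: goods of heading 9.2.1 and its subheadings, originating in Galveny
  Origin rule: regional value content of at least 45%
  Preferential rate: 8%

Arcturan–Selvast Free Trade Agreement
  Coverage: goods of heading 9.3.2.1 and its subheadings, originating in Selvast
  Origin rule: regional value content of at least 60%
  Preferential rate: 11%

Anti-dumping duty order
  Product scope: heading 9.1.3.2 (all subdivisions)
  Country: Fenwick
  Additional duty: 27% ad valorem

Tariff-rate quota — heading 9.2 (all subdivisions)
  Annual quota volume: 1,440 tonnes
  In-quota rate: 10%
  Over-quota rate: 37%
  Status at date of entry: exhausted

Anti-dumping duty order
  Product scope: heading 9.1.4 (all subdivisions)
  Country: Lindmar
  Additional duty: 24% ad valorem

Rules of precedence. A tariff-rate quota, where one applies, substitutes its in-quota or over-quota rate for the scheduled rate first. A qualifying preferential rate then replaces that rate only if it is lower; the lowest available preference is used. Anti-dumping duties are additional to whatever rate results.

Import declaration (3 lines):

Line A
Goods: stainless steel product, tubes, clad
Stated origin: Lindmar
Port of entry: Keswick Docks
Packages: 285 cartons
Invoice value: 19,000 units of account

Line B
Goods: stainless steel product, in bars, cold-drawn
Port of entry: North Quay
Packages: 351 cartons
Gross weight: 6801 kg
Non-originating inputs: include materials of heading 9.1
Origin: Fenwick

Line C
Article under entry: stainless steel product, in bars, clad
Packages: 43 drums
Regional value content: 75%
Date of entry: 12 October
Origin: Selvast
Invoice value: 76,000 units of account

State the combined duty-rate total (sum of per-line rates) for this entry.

Line A: stainless steel → 9.1; tubes → 9.1.4; clad → 9.1.4.1. Scheduled 31%. anti-dumping (Lindmar, 9.1.4): +24%; total 31% + 24% = 55%. → 55%.
Line B: stainless steel → 9.1; in bars → 9.1.3; cold-drawn → 9.1.3.1. Scheduled 36%. Fenwick agreement on 9.1.3: CTH not met. → 36%.
Line C: stainless steel → 9.1; in bars → 9.1.3; clad → 9.1.3.2. Scheduled 38%. Selvast agreement on 9.3.2.1: 9.1.3.2 not covered. → 38%.
Sum: 55% + 36% + 38% = 129%.

129%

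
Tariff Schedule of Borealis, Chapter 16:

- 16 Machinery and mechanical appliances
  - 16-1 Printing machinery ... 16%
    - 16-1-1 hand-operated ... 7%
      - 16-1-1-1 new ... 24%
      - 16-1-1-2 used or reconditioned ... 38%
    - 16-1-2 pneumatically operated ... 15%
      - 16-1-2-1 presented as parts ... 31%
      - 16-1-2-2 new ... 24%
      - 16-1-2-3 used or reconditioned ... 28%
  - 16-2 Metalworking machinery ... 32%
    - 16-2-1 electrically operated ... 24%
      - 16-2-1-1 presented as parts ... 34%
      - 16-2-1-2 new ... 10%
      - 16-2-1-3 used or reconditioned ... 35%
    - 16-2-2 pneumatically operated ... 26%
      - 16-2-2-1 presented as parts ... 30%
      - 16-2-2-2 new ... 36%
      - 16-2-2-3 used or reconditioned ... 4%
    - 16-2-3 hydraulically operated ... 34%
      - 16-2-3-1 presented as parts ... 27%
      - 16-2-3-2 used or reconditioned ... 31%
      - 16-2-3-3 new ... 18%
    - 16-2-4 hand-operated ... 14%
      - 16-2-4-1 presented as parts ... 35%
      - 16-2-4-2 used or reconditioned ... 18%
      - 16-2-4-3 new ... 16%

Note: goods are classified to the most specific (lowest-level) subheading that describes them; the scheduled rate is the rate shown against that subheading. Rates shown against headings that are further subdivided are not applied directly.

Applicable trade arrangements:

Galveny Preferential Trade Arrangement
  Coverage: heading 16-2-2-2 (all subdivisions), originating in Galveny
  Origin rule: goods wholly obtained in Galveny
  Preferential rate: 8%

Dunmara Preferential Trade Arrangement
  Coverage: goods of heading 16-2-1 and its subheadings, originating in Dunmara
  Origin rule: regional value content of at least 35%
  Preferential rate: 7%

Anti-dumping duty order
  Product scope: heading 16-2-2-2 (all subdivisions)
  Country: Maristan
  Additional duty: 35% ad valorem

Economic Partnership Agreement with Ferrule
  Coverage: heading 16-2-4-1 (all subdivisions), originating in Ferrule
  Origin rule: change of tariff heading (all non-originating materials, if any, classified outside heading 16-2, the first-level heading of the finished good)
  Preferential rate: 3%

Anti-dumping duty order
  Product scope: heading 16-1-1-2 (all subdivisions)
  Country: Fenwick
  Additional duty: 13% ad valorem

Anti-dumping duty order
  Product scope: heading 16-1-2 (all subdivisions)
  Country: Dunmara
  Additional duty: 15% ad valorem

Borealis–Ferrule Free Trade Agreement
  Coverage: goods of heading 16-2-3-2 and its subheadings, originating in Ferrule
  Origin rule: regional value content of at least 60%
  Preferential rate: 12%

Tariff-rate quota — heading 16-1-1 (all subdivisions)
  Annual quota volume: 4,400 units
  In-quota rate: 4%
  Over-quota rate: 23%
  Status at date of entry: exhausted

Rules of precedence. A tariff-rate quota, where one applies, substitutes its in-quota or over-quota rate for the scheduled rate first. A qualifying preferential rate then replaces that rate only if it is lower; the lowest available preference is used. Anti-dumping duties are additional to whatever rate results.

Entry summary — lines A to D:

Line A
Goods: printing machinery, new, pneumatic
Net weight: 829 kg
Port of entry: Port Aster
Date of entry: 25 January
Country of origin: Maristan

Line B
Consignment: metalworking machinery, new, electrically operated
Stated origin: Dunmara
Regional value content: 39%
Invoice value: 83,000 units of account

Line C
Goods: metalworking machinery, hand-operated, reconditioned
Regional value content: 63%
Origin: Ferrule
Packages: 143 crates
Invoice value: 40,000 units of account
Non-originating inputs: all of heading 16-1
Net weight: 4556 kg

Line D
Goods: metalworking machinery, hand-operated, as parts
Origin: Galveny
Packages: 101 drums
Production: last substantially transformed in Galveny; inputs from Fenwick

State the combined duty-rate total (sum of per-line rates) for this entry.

Line A: printing → 16-1; pneumatic → 16-1-2; new → 16-1-2-2. Scheduled 24%. No special measure applies. → 24%.
Line B: metalworking → 16-2; electrically operated → 16-2-1; new → 16-2-1-2. Scheduled 10%. Dunmara agreement on 16-2-1: RVC ≥ 35% → 7% available; preferential 7%. → 7%.
Line C: metalworking → 16-2; hand-operated → 16-2-4; reconditioned → 16-2-4-2. Scheduled 18%. Ferrule agreement on 16-2-4-1: 16-2-4-2 not covered; Ferrule agreement on 16-2-3-2: 16-2-4-2 not covered. → 18%.
Line D: metalworking → 16-2; hand-operated → 16-2-4; as parts → 16-2-4-1. Scheduled 35%. Galveny agreement on 16-2-2-2: 16-2-4-1 not covered. → 35%.
Sum: 24% + 7% + 18% + 35% = 84%.

84%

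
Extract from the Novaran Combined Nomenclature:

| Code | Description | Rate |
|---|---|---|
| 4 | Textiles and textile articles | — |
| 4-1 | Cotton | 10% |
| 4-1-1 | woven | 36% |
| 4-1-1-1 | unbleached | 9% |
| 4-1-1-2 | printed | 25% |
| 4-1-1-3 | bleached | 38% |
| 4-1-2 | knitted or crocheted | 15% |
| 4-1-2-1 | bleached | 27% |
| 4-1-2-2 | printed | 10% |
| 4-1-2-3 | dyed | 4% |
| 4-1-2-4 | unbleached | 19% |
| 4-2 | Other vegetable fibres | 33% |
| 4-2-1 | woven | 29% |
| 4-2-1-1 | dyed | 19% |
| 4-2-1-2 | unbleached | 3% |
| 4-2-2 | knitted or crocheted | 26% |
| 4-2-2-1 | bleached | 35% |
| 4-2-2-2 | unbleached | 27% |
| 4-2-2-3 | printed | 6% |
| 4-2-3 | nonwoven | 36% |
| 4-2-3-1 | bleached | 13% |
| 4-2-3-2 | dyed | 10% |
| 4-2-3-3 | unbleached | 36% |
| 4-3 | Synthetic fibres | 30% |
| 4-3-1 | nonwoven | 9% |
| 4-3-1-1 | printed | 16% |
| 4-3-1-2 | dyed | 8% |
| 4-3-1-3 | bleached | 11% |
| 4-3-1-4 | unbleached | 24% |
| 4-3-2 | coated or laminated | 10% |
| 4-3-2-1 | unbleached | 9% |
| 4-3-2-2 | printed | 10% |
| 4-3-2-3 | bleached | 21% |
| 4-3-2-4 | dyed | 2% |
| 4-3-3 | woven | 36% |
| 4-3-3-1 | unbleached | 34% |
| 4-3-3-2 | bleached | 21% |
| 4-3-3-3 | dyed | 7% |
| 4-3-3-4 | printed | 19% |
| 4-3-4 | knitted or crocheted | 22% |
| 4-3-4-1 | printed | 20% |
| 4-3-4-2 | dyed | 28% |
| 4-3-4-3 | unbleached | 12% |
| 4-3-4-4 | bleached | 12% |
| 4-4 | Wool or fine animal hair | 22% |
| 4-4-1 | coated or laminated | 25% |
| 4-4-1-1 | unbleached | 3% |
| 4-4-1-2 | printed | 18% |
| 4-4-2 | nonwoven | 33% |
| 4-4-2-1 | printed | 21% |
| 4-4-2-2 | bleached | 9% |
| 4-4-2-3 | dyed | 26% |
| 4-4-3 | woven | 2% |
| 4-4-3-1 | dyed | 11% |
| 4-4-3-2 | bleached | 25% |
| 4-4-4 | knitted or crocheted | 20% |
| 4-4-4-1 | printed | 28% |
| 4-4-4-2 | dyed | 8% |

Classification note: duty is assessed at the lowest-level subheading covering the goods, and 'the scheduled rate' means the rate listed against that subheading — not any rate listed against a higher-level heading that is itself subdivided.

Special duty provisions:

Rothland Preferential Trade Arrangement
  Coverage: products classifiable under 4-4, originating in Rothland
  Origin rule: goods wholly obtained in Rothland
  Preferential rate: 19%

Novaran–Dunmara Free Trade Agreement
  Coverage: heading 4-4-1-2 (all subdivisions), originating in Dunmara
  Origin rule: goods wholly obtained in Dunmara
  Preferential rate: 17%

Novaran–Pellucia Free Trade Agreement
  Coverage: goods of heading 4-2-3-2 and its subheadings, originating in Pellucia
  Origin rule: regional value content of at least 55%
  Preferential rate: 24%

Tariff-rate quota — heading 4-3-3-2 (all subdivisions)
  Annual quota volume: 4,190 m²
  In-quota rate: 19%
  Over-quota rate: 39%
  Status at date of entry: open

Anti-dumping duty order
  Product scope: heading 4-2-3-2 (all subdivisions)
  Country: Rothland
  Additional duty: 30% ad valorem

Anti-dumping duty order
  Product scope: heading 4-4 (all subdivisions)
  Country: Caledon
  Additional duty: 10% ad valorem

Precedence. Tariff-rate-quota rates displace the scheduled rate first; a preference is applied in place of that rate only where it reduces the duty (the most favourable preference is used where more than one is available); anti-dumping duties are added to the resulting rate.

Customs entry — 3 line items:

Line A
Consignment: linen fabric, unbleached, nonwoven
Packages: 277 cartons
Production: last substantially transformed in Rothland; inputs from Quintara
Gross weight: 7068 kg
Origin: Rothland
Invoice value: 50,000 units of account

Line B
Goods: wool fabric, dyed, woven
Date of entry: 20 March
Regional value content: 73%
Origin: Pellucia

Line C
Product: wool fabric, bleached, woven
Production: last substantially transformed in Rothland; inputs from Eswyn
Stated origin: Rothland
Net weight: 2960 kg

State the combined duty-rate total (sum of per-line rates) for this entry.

Line A: linen → 4-2; nonwoven → 4-2-3; unbleached → 4-2-3-3. Scheduled 36%. Rothland agreement on 4-4: 4-2-3-3 not covered. → 36%.
Line B: wool → 4-4; woven → 4-4-3; dyed → 4-4-3-1. Scheduled 11%. Pellucia agreement on 4-2-3-2: 4-4-3-1 not covered. → 11%.
Line C: wool → 4-4; woven → 4-4-3; bleached → 4-4-3-2. Scheduled 25%. Rothland agreement on 4-4: not wholly obtained. → 25%.
Sum: 36% + 11% + 25% = 72%.

72%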